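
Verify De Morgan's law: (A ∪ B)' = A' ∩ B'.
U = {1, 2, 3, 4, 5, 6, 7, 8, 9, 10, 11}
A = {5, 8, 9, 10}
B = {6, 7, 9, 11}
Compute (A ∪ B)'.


U = {1, 2, 3, 4, 5, 6, 7, 8, 9, 10, 11}
A = {5, 8, 9, 10}, B = {6, 7, 9, 11}
A ∪ B = {5, 6, 7, 8, 9, 10, 11}
(A ∪ B)' = U \ (A ∪ B) = {1, 2, 3, 4}
Verification via A' ∩ B': A' = {1, 2, 3, 4, 6, 7, 11}, B' = {1, 2, 3, 4, 5, 8, 10}
A' ∩ B' = {1, 2, 3, 4} ✓

{1, 2, 3, 4}


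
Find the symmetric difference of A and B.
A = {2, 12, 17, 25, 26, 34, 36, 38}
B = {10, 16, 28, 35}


Set A = {2, 12, 17, 25, 26, 34, 36, 38}
Set B = {10, 16, 28, 35}
A △ B = (A \ B) ∪ (B \ A)
Elements in A but not B: {2, 12, 17, 25, 26, 34, 36, 38}
Elements in B but not A: {10, 16, 28, 35}
A △ B = {2, 10, 12, 16, 17, 25, 26, 28, 34, 35, 36, 38}

{2, 10, 12, 16, 17, 25, 26, 28, 34, 35, 36, 38}


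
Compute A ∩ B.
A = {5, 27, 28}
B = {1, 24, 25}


Set A = {5, 27, 28}
Set B = {1, 24, 25}
A ∩ B includes only elements in both sets.
Check each element of A against B:
5 ✗, 27 ✗, 28 ✗
A ∩ B = {}

{}


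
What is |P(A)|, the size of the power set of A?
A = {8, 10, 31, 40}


Set A = {8, 10, 31, 40}
|A| = 4
The power set P(A) contains all subsets of A.
|P(A)| = 2^|A| = 2^4 = 16

16


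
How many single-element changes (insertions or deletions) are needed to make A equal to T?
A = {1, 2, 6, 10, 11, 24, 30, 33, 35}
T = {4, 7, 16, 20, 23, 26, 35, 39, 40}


Set A = {1, 2, 6, 10, 11, 24, 30, 33, 35}
Set T = {4, 7, 16, 20, 23, 26, 35, 39, 40}
Elements to remove from A (in A, not in T): {1, 2, 6, 10, 11, 24, 30, 33} → 8 removals
Elements to add to A (in T, not in A): {4, 7, 16, 20, 23, 26, 39, 40} → 8 additions
Total edits = 8 + 8 = 16

16


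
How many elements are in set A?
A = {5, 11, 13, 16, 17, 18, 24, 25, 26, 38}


Set A = {5, 11, 13, 16, 17, 18, 24, 25, 26, 38}
Listing elements: 5, 11, 13, 16, 17, 18, 24, 25, 26, 38
Counting: 10 elements
|A| = 10

10


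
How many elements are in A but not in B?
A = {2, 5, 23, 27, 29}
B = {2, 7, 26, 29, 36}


Set A = {2, 5, 23, 27, 29}
Set B = {2, 7, 26, 29, 36}
A \ B = {5, 23, 27}
|A \ B| = 3

3


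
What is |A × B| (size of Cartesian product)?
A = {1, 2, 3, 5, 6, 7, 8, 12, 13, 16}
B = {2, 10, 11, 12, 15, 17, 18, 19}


Set A = {1, 2, 3, 5, 6, 7, 8, 12, 13, 16} has 10 elements.
Set B = {2, 10, 11, 12, 15, 17, 18, 19} has 8 elements.
|A × B| = |A| × |B| = 10 × 8 = 80

80


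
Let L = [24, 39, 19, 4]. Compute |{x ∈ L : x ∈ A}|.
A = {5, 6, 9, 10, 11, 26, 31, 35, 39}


Set A = {5, 6, 9, 10, 11, 26, 31, 35, 39}
Candidates: [24, 39, 19, 4]
Check each candidate:
24 ∉ A, 39 ∈ A, 19 ∉ A, 4 ∉ A
Count of candidates in A: 1

1


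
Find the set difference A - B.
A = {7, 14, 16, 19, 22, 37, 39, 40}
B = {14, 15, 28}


Set A = {7, 14, 16, 19, 22, 37, 39, 40}
Set B = {14, 15, 28}
A \ B includes elements in A that are not in B.
Check each element of A:
7 (not in B, keep), 14 (in B, remove), 16 (not in B, keep), 19 (not in B, keep), 22 (not in B, keep), 37 (not in B, keep), 39 (not in B, keep), 40 (not in B, keep)
A \ B = {7, 16, 19, 22, 37, 39, 40}

{7, 16, 19, 22, 37, 39, 40}


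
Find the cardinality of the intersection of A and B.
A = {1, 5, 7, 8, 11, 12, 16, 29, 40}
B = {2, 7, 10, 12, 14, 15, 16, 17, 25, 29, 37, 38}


Set A = {1, 5, 7, 8, 11, 12, 16, 29, 40}
Set B = {2, 7, 10, 12, 14, 15, 16, 17, 25, 29, 37, 38}
A ∩ B = {7, 12, 16, 29}
|A ∩ B| = 4

4


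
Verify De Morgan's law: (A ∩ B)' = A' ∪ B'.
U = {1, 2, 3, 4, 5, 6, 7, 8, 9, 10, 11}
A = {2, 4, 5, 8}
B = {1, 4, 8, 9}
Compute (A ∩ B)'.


U = {1, 2, 3, 4, 5, 6, 7, 8, 9, 10, 11}
A = {2, 4, 5, 8}, B = {1, 4, 8, 9}
A ∩ B = {4, 8}
(A ∩ B)' = U \ (A ∩ B) = {1, 2, 3, 5, 6, 7, 9, 10, 11}
Verification via A' ∪ B': A' = {1, 3, 6, 7, 9, 10, 11}, B' = {2, 3, 5, 6, 7, 10, 11}
A' ∪ B' = {1, 2, 3, 5, 6, 7, 9, 10, 11} ✓

{1, 2, 3, 5, 6, 7, 9, 10, 11}


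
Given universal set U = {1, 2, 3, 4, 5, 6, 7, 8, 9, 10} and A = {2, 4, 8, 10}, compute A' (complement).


Universal set U = {1, 2, 3, 4, 5, 6, 7, 8, 9, 10}
Set A = {2, 4, 8, 10}
A' = U \ A = elements in U but not in A
Checking each element of U:
1 (not in A, include), 2 (in A, exclude), 3 (not in A, include), 4 (in A, exclude), 5 (not in A, include), 6 (not in A, include), 7 (not in A, include), 8 (in A, exclude), 9 (not in A, include), 10 (in A, exclude)
A' = {1, 3, 5, 6, 7, 9}

{1, 3, 5, 6, 7, 9}


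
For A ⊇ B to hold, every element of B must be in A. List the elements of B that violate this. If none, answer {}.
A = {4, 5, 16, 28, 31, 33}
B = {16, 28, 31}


Set A = {4, 5, 16, 28, 31, 33}
Set B = {16, 28, 31}
Check each element of B against A:
16 ∈ A, 28 ∈ A, 31 ∈ A
Elements of B not in A: {}

{}


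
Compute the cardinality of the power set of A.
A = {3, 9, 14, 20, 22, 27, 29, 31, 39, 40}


Set A = {3, 9, 14, 20, 22, 27, 29, 31, 39, 40}
|A| = 10
The power set P(A) contains all subsets of A.
|P(A)| = 2^|A| = 2^10 = 1024

1024


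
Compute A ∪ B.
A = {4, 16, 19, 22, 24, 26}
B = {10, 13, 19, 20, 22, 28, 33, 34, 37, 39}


Set A = {4, 16, 19, 22, 24, 26}
Set B = {10, 13, 19, 20, 22, 28, 33, 34, 37, 39}
A ∪ B includes all elements in either set.
Elements from A: {4, 16, 19, 22, 24, 26}
Elements from B not already included: {10, 13, 20, 28, 33, 34, 37, 39}
A ∪ B = {4, 10, 13, 16, 19, 20, 22, 24, 26, 28, 33, 34, 37, 39}

{4, 10, 13, 16, 19, 20, 22, 24, 26, 28, 33, 34, 37, 39}


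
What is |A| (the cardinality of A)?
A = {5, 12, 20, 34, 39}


Set A = {5, 12, 20, 34, 39}
Listing elements: 5, 12, 20, 34, 39
Counting: 5 elements
|A| = 5

5


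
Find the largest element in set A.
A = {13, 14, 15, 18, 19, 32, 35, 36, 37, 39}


Set A = {13, 14, 15, 18, 19, 32, 35, 36, 37, 39}
Elements in ascending order: 13, 14, 15, 18, 19, 32, 35, 36, 37, 39
The largest element is 39.

39


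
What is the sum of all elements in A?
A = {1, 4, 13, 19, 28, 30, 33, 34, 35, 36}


Set A = {1, 4, 13, 19, 28, 30, 33, 34, 35, 36}
Sum = 1 + 4 + 13 + 19 + 28 + 30 + 33 + 34 + 35 + 36 = 233

233


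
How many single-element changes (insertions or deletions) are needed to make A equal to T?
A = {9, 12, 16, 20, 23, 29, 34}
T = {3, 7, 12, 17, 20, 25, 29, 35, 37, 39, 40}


Set A = {9, 12, 16, 20, 23, 29, 34}
Set T = {3, 7, 12, 17, 20, 25, 29, 35, 37, 39, 40}
Elements to remove from A (in A, not in T): {9, 16, 23, 34} → 4 removals
Elements to add to A (in T, not in A): {3, 7, 17, 25, 35, 37, 39, 40} → 8 additions
Total edits = 4 + 8 = 12

12


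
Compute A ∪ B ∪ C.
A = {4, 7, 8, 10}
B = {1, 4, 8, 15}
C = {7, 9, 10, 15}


Set A = {4, 7, 8, 10}
Set B = {1, 4, 8, 15}
Set C = {7, 9, 10, 15}
First, A ∪ B = {1, 4, 7, 8, 10, 15}
Then, (A ∪ B) ∪ C = {1, 4, 7, 8, 9, 10, 15}

{1, 4, 7, 8, 9, 10, 15}


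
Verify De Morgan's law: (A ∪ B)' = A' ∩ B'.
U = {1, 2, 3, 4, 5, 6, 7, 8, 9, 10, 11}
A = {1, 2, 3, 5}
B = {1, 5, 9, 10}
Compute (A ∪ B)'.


U = {1, 2, 3, 4, 5, 6, 7, 8, 9, 10, 11}
A = {1, 2, 3, 5}, B = {1, 5, 9, 10}
A ∪ B = {1, 2, 3, 5, 9, 10}
(A ∪ B)' = U \ (A ∪ B) = {4, 6, 7, 8, 11}
Verification via A' ∩ B': A' = {4, 6, 7, 8, 9, 10, 11}, B' = {2, 3, 4, 6, 7, 8, 11}
A' ∩ B' = {4, 6, 7, 8, 11} ✓

{4, 6, 7, 8, 11}


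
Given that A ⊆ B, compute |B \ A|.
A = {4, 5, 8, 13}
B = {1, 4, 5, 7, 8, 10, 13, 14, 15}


Set A = {4, 5, 8, 13}, |A| = 4
Set B = {1, 4, 5, 7, 8, 10, 13, 14, 15}, |B| = 9
Since A ⊆ B: B \ A = {1, 7, 10, 14, 15}
|B| - |A| = 9 - 4 = 5

5


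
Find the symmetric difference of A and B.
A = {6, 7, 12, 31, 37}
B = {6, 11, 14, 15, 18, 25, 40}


Set A = {6, 7, 12, 31, 37}
Set B = {6, 11, 14, 15, 18, 25, 40}
A △ B = (A \ B) ∪ (B \ A)
Elements in A but not B: {7, 12, 31, 37}
Elements in B but not A: {11, 14, 15, 18, 25, 40}
A △ B = {7, 11, 12, 14, 15, 18, 25, 31, 37, 40}

{7, 11, 12, 14, 15, 18, 25, 31, 37, 40}


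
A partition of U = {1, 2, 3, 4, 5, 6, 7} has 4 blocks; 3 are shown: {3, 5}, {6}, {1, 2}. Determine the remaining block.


U = {1, 2, 3, 4, 5, 6, 7}
Shown blocks: {3, 5}, {6}, {1, 2}
A partition's blocks are pairwise disjoint and cover U, so the missing block = U \ (union of shown blocks).
Union of shown blocks: {1, 2, 3, 5, 6}
Missing block = U \ (union) = {4, 7}

{4, 7}


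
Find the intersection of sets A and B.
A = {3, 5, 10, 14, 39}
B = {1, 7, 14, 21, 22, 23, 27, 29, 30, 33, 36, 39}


Set A = {3, 5, 10, 14, 39}
Set B = {1, 7, 14, 21, 22, 23, 27, 29, 30, 33, 36, 39}
A ∩ B includes only elements in both sets.
Check each element of A against B:
3 ✗, 5 ✗, 10 ✗, 14 ✓, 39 ✓
A ∩ B = {14, 39}

{14, 39}


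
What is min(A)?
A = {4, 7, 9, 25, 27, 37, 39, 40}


Set A = {4, 7, 9, 25, 27, 37, 39, 40}
Elements in ascending order: 4, 7, 9, 25, 27, 37, 39, 40
The smallest element is 4.

4


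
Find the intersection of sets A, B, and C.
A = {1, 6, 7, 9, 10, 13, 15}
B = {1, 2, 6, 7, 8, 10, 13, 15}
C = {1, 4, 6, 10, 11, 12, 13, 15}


Set A = {1, 6, 7, 9, 10, 13, 15}
Set B = {1, 2, 6, 7, 8, 10, 13, 15}
Set C = {1, 4, 6, 10, 11, 12, 13, 15}
First, A ∩ B = {1, 6, 7, 10, 13, 15}
Then, (A ∩ B) ∩ C = {1, 6, 10, 13, 15}

{1, 6, 10, 13, 15}


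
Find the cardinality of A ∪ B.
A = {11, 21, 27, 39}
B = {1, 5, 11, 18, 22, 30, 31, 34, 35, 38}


Set A = {11, 21, 27, 39}, |A| = 4
Set B = {1, 5, 11, 18, 22, 30, 31, 34, 35, 38}, |B| = 10
A ∩ B = {11}, |A ∩ B| = 1
|A ∪ B| = |A| + |B| - |A ∩ B| = 4 + 10 - 1 = 13

13


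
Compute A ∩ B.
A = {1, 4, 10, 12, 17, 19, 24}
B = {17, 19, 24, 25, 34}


Set A = {1, 4, 10, 12, 17, 19, 24}
Set B = {17, 19, 24, 25, 34}
A ∩ B includes only elements in both sets.
Check each element of A against B:
1 ✗, 4 ✗, 10 ✗, 12 ✗, 17 ✓, 19 ✓, 24 ✓
A ∩ B = {17, 19, 24}

{17, 19, 24}


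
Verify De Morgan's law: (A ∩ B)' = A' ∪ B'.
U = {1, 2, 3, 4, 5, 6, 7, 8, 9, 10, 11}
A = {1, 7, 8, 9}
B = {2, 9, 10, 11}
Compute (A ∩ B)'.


U = {1, 2, 3, 4, 5, 6, 7, 8, 9, 10, 11}
A = {1, 7, 8, 9}, B = {2, 9, 10, 11}
A ∩ B = {9}
(A ∩ B)' = U \ (A ∩ B) = {1, 2, 3, 4, 5, 6, 7, 8, 10, 11}
Verification via A' ∪ B': A' = {2, 3, 4, 5, 6, 10, 11}, B' = {1, 3, 4, 5, 6, 7, 8}
A' ∪ B' = {1, 2, 3, 4, 5, 6, 7, 8, 10, 11} ✓

{1, 2, 3, 4, 5, 6, 7, 8, 10, 11}


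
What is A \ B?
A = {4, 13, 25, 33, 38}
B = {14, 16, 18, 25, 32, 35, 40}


Set A = {4, 13, 25, 33, 38}
Set B = {14, 16, 18, 25, 32, 35, 40}
A \ B includes elements in A that are not in B.
Check each element of A:
4 (not in B, keep), 13 (not in B, keep), 25 (in B, remove), 33 (not in B, keep), 38 (not in B, keep)
A \ B = {4, 13, 33, 38}

{4, 13, 33, 38}


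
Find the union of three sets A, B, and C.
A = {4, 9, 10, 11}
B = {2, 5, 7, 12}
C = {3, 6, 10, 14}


Set A = {4, 9, 10, 11}
Set B = {2, 5, 7, 12}
Set C = {3, 6, 10, 14}
First, A ∪ B = {2, 4, 5, 7, 9, 10, 11, 12}
Then, (A ∪ B) ∪ C = {2, 3, 4, 5, 6, 7, 9, 10, 11, 12, 14}

{2, 3, 4, 5, 6, 7, 9, 10, 11, 12, 14}


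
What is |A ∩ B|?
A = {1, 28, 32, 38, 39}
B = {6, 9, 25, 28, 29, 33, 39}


Set A = {1, 28, 32, 38, 39}
Set B = {6, 9, 25, 28, 29, 33, 39}
A ∩ B = {28, 39}
|A ∩ B| = 2

2


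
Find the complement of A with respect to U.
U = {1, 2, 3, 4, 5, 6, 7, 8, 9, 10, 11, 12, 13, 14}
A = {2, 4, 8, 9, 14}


Universal set U = {1, 2, 3, 4, 5, 6, 7, 8, 9, 10, 11, 12, 13, 14}
Set A = {2, 4, 8, 9, 14}
A' = U \ A = elements in U but not in A
Checking each element of U:
1 (not in A, include), 2 (in A, exclude), 3 (not in A, include), 4 (in A, exclude), 5 (not in A, include), 6 (not in A, include), 7 (not in A, include), 8 (in A, exclude), 9 (in A, exclude), 10 (not in A, include), 11 (not in A, include), 12 (not in A, include), 13 (not in A, include), 14 (in A, exclude)
A' = {1, 3, 5, 6, 7, 10, 11, 12, 13}

{1, 3, 5, 6, 7, 10, 11, 12, 13}


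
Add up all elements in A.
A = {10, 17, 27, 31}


Set A = {10, 17, 27, 31}
Sum = 10 + 17 + 27 + 31 = 85

85


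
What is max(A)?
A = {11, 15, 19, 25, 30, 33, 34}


Set A = {11, 15, 19, 25, 30, 33, 34}
Elements in ascending order: 11, 15, 19, 25, 30, 33, 34
The largest element is 34.

34


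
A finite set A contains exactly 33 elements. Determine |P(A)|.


The set has 33 elements.
The power set contains all possible subsets.
|P(A)| = 2^|A| = 2^33 = 8589934592

8589934592


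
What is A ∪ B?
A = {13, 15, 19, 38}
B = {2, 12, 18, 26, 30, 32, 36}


Set A = {13, 15, 19, 38}
Set B = {2, 12, 18, 26, 30, 32, 36}
A ∪ B includes all elements in either set.
Elements from A: {13, 15, 19, 38}
Elements from B not already included: {2, 12, 18, 26, 30, 32, 36}
A ∪ B = {2, 12, 13, 15, 18, 19, 26, 30, 32, 36, 38}

{2, 12, 13, 15, 18, 19, 26, 30, 32, 36, 38}


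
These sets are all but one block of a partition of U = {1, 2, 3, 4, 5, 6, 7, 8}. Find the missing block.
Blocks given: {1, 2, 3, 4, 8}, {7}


U = {1, 2, 3, 4, 5, 6, 7, 8}
Shown blocks: {1, 2, 3, 4, 8}, {7}
A partition's blocks are pairwise disjoint and cover U, so the missing block = U \ (union of shown blocks).
Union of shown blocks: {1, 2, 3, 4, 7, 8}
Missing block = U \ (union) = {5, 6}

{5, 6}


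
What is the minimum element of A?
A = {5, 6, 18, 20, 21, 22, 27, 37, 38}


Set A = {5, 6, 18, 20, 21, 22, 27, 37, 38}
Elements in ascending order: 5, 6, 18, 20, 21, 22, 27, 37, 38
The smallest element is 5.

5


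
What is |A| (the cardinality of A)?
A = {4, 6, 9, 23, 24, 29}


Set A = {4, 6, 9, 23, 24, 29}
Listing elements: 4, 6, 9, 23, 24, 29
Counting: 6 elements
|A| = 6

6


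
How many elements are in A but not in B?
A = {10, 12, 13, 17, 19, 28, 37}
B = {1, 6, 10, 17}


Set A = {10, 12, 13, 17, 19, 28, 37}
Set B = {1, 6, 10, 17}
A \ B = {12, 13, 19, 28, 37}
|A \ B| = 5

5


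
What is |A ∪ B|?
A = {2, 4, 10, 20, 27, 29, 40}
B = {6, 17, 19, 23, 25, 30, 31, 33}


Set A = {2, 4, 10, 20, 27, 29, 40}, |A| = 7
Set B = {6, 17, 19, 23, 25, 30, 31, 33}, |B| = 8
A ∩ B = {}, |A ∩ B| = 0
|A ∪ B| = |A| + |B| - |A ∩ B| = 7 + 8 - 0 = 15

15


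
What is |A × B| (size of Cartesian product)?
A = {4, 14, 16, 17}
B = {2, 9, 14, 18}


Set A = {4, 14, 16, 17} has 4 elements.
Set B = {2, 9, 14, 18} has 4 elements.
|A × B| = |A| × |B| = 4 × 4 = 16

16


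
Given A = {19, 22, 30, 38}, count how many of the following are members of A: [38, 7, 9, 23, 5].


Set A = {19, 22, 30, 38}
Candidates: [38, 7, 9, 23, 5]
Check each candidate:
38 ∈ A, 7 ∉ A, 9 ∉ A, 23 ∉ A, 5 ∉ A
Count of candidates in A: 1

1


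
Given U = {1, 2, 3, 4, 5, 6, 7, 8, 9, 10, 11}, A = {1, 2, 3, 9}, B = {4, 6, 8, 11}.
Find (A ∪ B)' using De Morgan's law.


U = {1, 2, 3, 4, 5, 6, 7, 8, 9, 10, 11}
A = {1, 2, 3, 9}, B = {4, 6, 8, 11}
A ∪ B = {1, 2, 3, 4, 6, 8, 9, 11}
(A ∪ B)' = U \ (A ∪ B) = {5, 7, 10}
Verification via A' ∩ B': A' = {4, 5, 6, 7, 8, 10, 11}, B' = {1, 2, 3, 5, 7, 9, 10}
A' ∩ B' = {5, 7, 10} ✓

{5, 7, 10}


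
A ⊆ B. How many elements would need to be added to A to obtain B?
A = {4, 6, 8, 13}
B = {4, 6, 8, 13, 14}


Set A = {4, 6, 8, 13}, |A| = 4
Set B = {4, 6, 8, 13, 14}, |B| = 5
Since A ⊆ B: B \ A = {14}
|B| - |A| = 5 - 4 = 1

1


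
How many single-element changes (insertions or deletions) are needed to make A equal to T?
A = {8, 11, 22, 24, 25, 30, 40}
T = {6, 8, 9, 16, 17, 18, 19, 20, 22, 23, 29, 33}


Set A = {8, 11, 22, 24, 25, 30, 40}
Set T = {6, 8, 9, 16, 17, 18, 19, 20, 22, 23, 29, 33}
Elements to remove from A (in A, not in T): {11, 24, 25, 30, 40} → 5 removals
Elements to add to A (in T, not in A): {6, 9, 16, 17, 18, 19, 20, 23, 29, 33} → 10 additions
Total edits = 5 + 10 = 15

15


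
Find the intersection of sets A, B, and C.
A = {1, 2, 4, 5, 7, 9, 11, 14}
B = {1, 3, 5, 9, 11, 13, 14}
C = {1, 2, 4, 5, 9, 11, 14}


Set A = {1, 2, 4, 5, 7, 9, 11, 14}
Set B = {1, 3, 5, 9, 11, 13, 14}
Set C = {1, 2, 4, 5, 9, 11, 14}
First, A ∩ B = {1, 5, 9, 11, 14}
Then, (A ∩ B) ∩ C = {1, 5, 9, 11, 14}

{1, 5, 9, 11, 14}


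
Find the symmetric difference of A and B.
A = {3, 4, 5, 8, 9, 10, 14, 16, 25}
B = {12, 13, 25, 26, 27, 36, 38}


Set A = {3, 4, 5, 8, 9, 10, 14, 16, 25}
Set B = {12, 13, 25, 26, 27, 36, 38}
A △ B = (A \ B) ∪ (B \ A)
Elements in A but not B: {3, 4, 5, 8, 9, 10, 14, 16}
Elements in B but not A: {12, 13, 26, 27, 36, 38}
A △ B = {3, 4, 5, 8, 9, 10, 12, 13, 14, 16, 26, 27, 36, 38}

{3, 4, 5, 8, 9, 10, 12, 13, 14, 16, 26, 27, 36, 38}


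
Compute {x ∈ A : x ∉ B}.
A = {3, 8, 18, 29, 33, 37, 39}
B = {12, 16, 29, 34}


Set A = {3, 8, 18, 29, 33, 37, 39}
Set B = {12, 16, 29, 34}
Check each element of A against B:
3 ∉ B (include), 8 ∉ B (include), 18 ∉ B (include), 29 ∈ B, 33 ∉ B (include), 37 ∉ B (include), 39 ∉ B (include)
Elements of A not in B: {3, 8, 18, 33, 37, 39}

{3, 8, 18, 33, 37, 39}


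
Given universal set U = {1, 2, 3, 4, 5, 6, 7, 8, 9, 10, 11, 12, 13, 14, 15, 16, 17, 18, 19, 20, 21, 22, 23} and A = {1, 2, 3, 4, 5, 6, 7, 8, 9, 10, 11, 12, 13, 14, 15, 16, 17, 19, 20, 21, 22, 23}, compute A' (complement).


Universal set U = {1, 2, 3, 4, 5, 6, 7, 8, 9, 10, 11, 12, 13, 14, 15, 16, 17, 18, 19, 20, 21, 22, 23}
Set A = {1, 2, 3, 4, 5, 6, 7, 8, 9, 10, 11, 12, 13, 14, 15, 16, 17, 19, 20, 21, 22, 23}
A' = U \ A = elements in U but not in A
Checking each element of U:
1 (in A, exclude), 2 (in A, exclude), 3 (in A, exclude), 4 (in A, exclude), 5 (in A, exclude), 6 (in A, exclude), 7 (in A, exclude), 8 (in A, exclude), 9 (in A, exclude), 10 (in A, exclude), 11 (in A, exclude), 12 (in A, exclude), 13 (in A, exclude), 14 (in A, exclude), 15 (in A, exclude), 16 (in A, exclude), 17 (in A, exclude), 18 (not in A, include), 19 (in A, exclude), 20 (in A, exclude), 21 (in A, exclude), 22 (in A, exclude), 23 (in A, exclude)
A' = {18}

{18}


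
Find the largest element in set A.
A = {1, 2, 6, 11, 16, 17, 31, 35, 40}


Set A = {1, 2, 6, 11, 16, 17, 31, 35, 40}
Elements in ascending order: 1, 2, 6, 11, 16, 17, 31, 35, 40
The largest element is 40.

40


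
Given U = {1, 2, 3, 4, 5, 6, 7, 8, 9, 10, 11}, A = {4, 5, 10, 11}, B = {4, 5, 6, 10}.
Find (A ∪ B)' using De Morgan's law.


U = {1, 2, 3, 4, 5, 6, 7, 8, 9, 10, 11}
A = {4, 5, 10, 11}, B = {4, 5, 6, 10}
A ∪ B = {4, 5, 6, 10, 11}
(A ∪ B)' = U \ (A ∪ B) = {1, 2, 3, 7, 8, 9}
Verification via A' ∩ B': A' = {1, 2, 3, 6, 7, 8, 9}, B' = {1, 2, 3, 7, 8, 9, 11}
A' ∩ B' = {1, 2, 3, 7, 8, 9} ✓

{1, 2, 3, 7, 8, 9}


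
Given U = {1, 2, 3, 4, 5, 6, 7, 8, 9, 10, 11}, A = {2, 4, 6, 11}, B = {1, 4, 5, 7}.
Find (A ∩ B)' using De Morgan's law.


U = {1, 2, 3, 4, 5, 6, 7, 8, 9, 10, 11}
A = {2, 4, 6, 11}, B = {1, 4, 5, 7}
A ∩ B = {4}
(A ∩ B)' = U \ (A ∩ B) = {1, 2, 3, 5, 6, 7, 8, 9, 10, 11}
Verification via A' ∪ B': A' = {1, 3, 5, 7, 8, 9, 10}, B' = {2, 3, 6, 8, 9, 10, 11}
A' ∪ B' = {1, 2, 3, 5, 6, 7, 8, 9, 10, 11} ✓

{1, 2, 3, 5, 6, 7, 8, 9, 10, 11}


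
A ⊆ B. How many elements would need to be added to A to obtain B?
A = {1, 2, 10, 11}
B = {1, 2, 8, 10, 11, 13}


Set A = {1, 2, 10, 11}, |A| = 4
Set B = {1, 2, 8, 10, 11, 13}, |B| = 6
Since A ⊆ B: B \ A = {8, 13}
|B| - |A| = 6 - 4 = 2

2


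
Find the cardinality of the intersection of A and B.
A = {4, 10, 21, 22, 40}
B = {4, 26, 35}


Set A = {4, 10, 21, 22, 40}
Set B = {4, 26, 35}
A ∩ B = {4}
|A ∩ B| = 1

1


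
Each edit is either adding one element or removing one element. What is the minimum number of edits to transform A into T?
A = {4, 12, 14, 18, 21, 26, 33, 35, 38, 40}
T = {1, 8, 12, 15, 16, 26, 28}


Set A = {4, 12, 14, 18, 21, 26, 33, 35, 38, 40}
Set T = {1, 8, 12, 15, 16, 26, 28}
Elements to remove from A (in A, not in T): {4, 14, 18, 21, 33, 35, 38, 40} → 8 removals
Elements to add to A (in T, not in A): {1, 8, 15, 16, 28} → 5 additions
Total edits = 8 + 5 = 13

13


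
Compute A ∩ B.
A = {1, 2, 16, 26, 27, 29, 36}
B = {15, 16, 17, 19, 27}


Set A = {1, 2, 16, 26, 27, 29, 36}
Set B = {15, 16, 17, 19, 27}
A ∩ B includes only elements in both sets.
Check each element of A against B:
1 ✗, 2 ✗, 16 ✓, 26 ✗, 27 ✓, 29 ✗, 36 ✗
A ∩ B = {16, 27}

{16, 27}


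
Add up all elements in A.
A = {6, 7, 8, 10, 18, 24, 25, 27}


Set A = {6, 7, 8, 10, 18, 24, 25, 27}
Sum = 6 + 7 + 8 + 10 + 18 + 24 + 25 + 27 = 125

125


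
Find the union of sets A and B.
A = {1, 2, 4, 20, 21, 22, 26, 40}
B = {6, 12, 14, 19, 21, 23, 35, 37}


Set A = {1, 2, 4, 20, 21, 22, 26, 40}
Set B = {6, 12, 14, 19, 21, 23, 35, 37}
A ∪ B includes all elements in either set.
Elements from A: {1, 2, 4, 20, 21, 22, 26, 40}
Elements from B not already included: {6, 12, 14, 19, 23, 35, 37}
A ∪ B = {1, 2, 4, 6, 12, 14, 19, 20, 21, 22, 23, 26, 35, 37, 40}

{1, 2, 4, 6, 12, 14, 19, 20, 21, 22, 23, 26, 35, 37, 40}


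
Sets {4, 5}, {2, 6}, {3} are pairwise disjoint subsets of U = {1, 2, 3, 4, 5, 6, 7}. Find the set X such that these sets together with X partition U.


U = {1, 2, 3, 4, 5, 6, 7}
Shown blocks: {4, 5}, {2, 6}, {3}
A partition's blocks are pairwise disjoint and cover U, so the missing block = U \ (union of shown blocks).
Union of shown blocks: {2, 3, 4, 5, 6}
Missing block = U \ (union) = {1, 7}

{1, 7}


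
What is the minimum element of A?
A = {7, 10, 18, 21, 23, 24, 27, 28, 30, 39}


Set A = {7, 10, 18, 21, 23, 24, 27, 28, 30, 39}
Elements in ascending order: 7, 10, 18, 21, 23, 24, 27, 28, 30, 39
The smallest element is 7.

7


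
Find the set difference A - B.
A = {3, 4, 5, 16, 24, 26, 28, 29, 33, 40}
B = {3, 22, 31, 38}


Set A = {3, 4, 5, 16, 24, 26, 28, 29, 33, 40}
Set B = {3, 22, 31, 38}
A \ B includes elements in A that are not in B.
Check each element of A:
3 (in B, remove), 4 (not in B, keep), 5 (not in B, keep), 16 (not in B, keep), 24 (not in B, keep), 26 (not in B, keep), 28 (not in B, keep), 29 (not in B, keep), 33 (not in B, keep), 40 (not in B, keep)
A \ B = {4, 5, 16, 24, 26, 28, 29, 33, 40}

{4, 5, 16, 24, 26, 28, 29, 33, 40}


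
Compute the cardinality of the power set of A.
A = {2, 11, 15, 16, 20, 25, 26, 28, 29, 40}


Set A = {2, 11, 15, 16, 20, 25, 26, 28, 29, 40}
|A| = 10
The power set P(A) contains all subsets of A.
|P(A)| = 2^|A| = 2^10 = 1024

1024


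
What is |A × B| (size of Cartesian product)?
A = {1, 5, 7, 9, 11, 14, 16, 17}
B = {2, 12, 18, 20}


Set A = {1, 5, 7, 9, 11, 14, 16, 17} has 8 elements.
Set B = {2, 12, 18, 20} has 4 elements.
|A × B| = |A| × |B| = 8 × 4 = 32

32


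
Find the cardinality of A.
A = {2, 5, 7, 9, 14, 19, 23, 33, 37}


Set A = {2, 5, 7, 9, 14, 19, 23, 33, 37}
Listing elements: 2, 5, 7, 9, 14, 19, 23, 33, 37
Counting: 9 elements
|A| = 9

9


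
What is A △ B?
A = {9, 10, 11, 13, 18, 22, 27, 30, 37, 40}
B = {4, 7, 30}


Set A = {9, 10, 11, 13, 18, 22, 27, 30, 37, 40}
Set B = {4, 7, 30}
A △ B = (A \ B) ∪ (B \ A)
Elements in A but not B: {9, 10, 11, 13, 18, 22, 27, 37, 40}
Elements in B but not A: {4, 7}
A △ B = {4, 7, 9, 10, 11, 13, 18, 22, 27, 37, 40}

{4, 7, 9, 10, 11, 13, 18, 22, 27, 37, 40}


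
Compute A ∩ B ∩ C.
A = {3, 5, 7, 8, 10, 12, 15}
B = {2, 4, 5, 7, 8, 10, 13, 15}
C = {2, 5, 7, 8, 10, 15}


Set A = {3, 5, 7, 8, 10, 12, 15}
Set B = {2, 4, 5, 7, 8, 10, 13, 15}
Set C = {2, 5, 7, 8, 10, 15}
First, A ∩ B = {5, 7, 8, 10, 15}
Then, (A ∩ B) ∩ C = {5, 7, 8, 10, 15}

{5, 7, 8, 10, 15}


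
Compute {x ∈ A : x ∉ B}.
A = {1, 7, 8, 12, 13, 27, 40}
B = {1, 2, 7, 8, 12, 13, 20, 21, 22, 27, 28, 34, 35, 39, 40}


Set A = {1, 7, 8, 12, 13, 27, 40}
Set B = {1, 2, 7, 8, 12, 13, 20, 21, 22, 27, 28, 34, 35, 39, 40}
Check each element of A against B:
1 ∈ B, 7 ∈ B, 8 ∈ B, 12 ∈ B, 13 ∈ B, 27 ∈ B, 40 ∈ B
Elements of A not in B: {}

{}


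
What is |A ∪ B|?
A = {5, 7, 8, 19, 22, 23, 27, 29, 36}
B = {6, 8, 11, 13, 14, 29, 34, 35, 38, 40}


Set A = {5, 7, 8, 19, 22, 23, 27, 29, 36}, |A| = 9
Set B = {6, 8, 11, 13, 14, 29, 34, 35, 38, 40}, |B| = 10
A ∩ B = {8, 29}, |A ∩ B| = 2
|A ∪ B| = |A| + |B| - |A ∩ B| = 9 + 10 - 2 = 17

17


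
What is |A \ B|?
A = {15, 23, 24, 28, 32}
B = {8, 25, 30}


Set A = {15, 23, 24, 28, 32}
Set B = {8, 25, 30}
A \ B = {15, 23, 24, 28, 32}
|A \ B| = 5

5


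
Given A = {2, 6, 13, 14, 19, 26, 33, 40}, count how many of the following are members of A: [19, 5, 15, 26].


Set A = {2, 6, 13, 14, 19, 26, 33, 40}
Candidates: [19, 5, 15, 26]
Check each candidate:
19 ∈ A, 5 ∉ A, 15 ∉ A, 26 ∈ A
Count of candidates in A: 2

2


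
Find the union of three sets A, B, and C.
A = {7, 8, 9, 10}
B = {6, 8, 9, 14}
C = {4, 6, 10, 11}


Set A = {7, 8, 9, 10}
Set B = {6, 8, 9, 14}
Set C = {4, 6, 10, 11}
First, A ∪ B = {6, 7, 8, 9, 10, 14}
Then, (A ∪ B) ∪ C = {4, 6, 7, 8, 9, 10, 11, 14}

{4, 6, 7, 8, 9, 10, 11, 14}


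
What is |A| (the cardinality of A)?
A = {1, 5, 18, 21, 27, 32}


Set A = {1, 5, 18, 21, 27, 32}
Listing elements: 1, 5, 18, 21, 27, 32
Counting: 6 elements
|A| = 6

6


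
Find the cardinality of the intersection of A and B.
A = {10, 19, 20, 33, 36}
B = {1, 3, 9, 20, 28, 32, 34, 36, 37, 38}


Set A = {10, 19, 20, 33, 36}
Set B = {1, 3, 9, 20, 28, 32, 34, 36, 37, 38}
A ∩ B = {20, 36}
|A ∩ B| = 2

2


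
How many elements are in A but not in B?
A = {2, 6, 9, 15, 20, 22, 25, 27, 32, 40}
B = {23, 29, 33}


Set A = {2, 6, 9, 15, 20, 22, 25, 27, 32, 40}
Set B = {23, 29, 33}
A \ B = {2, 6, 9, 15, 20, 22, 25, 27, 32, 40}
|A \ B| = 10

10


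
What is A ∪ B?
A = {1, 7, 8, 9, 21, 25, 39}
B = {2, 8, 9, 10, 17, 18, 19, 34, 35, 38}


Set A = {1, 7, 8, 9, 21, 25, 39}
Set B = {2, 8, 9, 10, 17, 18, 19, 34, 35, 38}
A ∪ B includes all elements in either set.
Elements from A: {1, 7, 8, 9, 21, 25, 39}
Elements from B not already included: {2, 10, 17, 18, 19, 34, 35, 38}
A ∪ B = {1, 2, 7, 8, 9, 10, 17, 18, 19, 21, 25, 34, 35, 38, 39}

{1, 2, 7, 8, 9, 10, 17, 18, 19, 21, 25, 34, 35, 38, 39}


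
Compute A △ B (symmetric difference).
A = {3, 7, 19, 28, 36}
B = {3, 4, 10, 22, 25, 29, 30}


Set A = {3, 7, 19, 28, 36}
Set B = {3, 4, 10, 22, 25, 29, 30}
A △ B = (A \ B) ∪ (B \ A)
Elements in A but not B: {7, 19, 28, 36}
Elements in B but not A: {4, 10, 22, 25, 29, 30}
A △ B = {4, 7, 10, 19, 22, 25, 28, 29, 30, 36}

{4, 7, 10, 19, 22, 25, 28, 29, 30, 36}


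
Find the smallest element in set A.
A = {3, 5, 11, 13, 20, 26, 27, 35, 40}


Set A = {3, 5, 11, 13, 20, 26, 27, 35, 40}
Elements in ascending order: 3, 5, 11, 13, 20, 26, 27, 35, 40
The smallest element is 3.

3


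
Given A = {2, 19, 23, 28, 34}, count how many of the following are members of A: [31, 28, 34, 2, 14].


Set A = {2, 19, 23, 28, 34}
Candidates: [31, 28, 34, 2, 14]
Check each candidate:
31 ∉ A, 28 ∈ A, 34 ∈ A, 2 ∈ A, 14 ∉ A
Count of candidates in A: 3

3


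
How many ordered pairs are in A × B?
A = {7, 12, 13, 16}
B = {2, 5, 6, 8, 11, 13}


Set A = {7, 12, 13, 16} has 4 elements.
Set B = {2, 5, 6, 8, 11, 13} has 6 elements.
|A × B| = |A| × |B| = 4 × 6 = 24

24


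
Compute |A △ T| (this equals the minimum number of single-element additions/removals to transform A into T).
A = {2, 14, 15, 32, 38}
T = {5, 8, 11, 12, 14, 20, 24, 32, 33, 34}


Set A = {2, 14, 15, 32, 38}
Set T = {5, 8, 11, 12, 14, 20, 24, 32, 33, 34}
Elements to remove from A (in A, not in T): {2, 15, 38} → 3 removals
Elements to add to A (in T, not in A): {5, 8, 11, 12, 20, 24, 33, 34} → 8 additions
Total edits = 3 + 8 = 11

11


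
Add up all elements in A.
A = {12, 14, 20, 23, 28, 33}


Set A = {12, 14, 20, 23, 28, 33}
Sum = 12 + 14 + 20 + 23 + 28 + 33 = 130

130


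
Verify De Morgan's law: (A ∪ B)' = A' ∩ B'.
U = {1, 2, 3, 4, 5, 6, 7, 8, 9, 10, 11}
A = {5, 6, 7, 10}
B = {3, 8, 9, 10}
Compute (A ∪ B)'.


U = {1, 2, 3, 4, 5, 6, 7, 8, 9, 10, 11}
A = {5, 6, 7, 10}, B = {3, 8, 9, 10}
A ∪ B = {3, 5, 6, 7, 8, 9, 10}
(A ∪ B)' = U \ (A ∪ B) = {1, 2, 4, 11}
Verification via A' ∩ B': A' = {1, 2, 3, 4, 8, 9, 11}, B' = {1, 2, 4, 5, 6, 7, 11}
A' ∩ B' = {1, 2, 4, 11} ✓

{1, 2, 4, 11}


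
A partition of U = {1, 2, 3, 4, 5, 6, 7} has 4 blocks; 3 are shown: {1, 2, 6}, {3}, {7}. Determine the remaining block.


U = {1, 2, 3, 4, 5, 6, 7}
Shown blocks: {1, 2, 6}, {3}, {7}
A partition's blocks are pairwise disjoint and cover U, so the missing block = U \ (union of shown blocks).
Union of shown blocks: {1, 2, 3, 6, 7}
Missing block = U \ (union) = {4, 5}

{4, 5}


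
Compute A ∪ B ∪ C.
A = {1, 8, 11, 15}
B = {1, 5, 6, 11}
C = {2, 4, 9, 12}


Set A = {1, 8, 11, 15}
Set B = {1, 5, 6, 11}
Set C = {2, 4, 9, 12}
First, A ∪ B = {1, 5, 6, 8, 11, 15}
Then, (A ∪ B) ∪ C = {1, 2, 4, 5, 6, 8, 9, 11, 12, 15}

{1, 2, 4, 5, 6, 8, 9, 11, 12, 15}


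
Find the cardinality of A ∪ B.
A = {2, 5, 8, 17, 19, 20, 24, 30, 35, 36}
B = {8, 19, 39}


Set A = {2, 5, 8, 17, 19, 20, 24, 30, 35, 36}, |A| = 10
Set B = {8, 19, 39}, |B| = 3
A ∩ B = {8, 19}, |A ∩ B| = 2
|A ∪ B| = |A| + |B| - |A ∩ B| = 10 + 3 - 2 = 11

11


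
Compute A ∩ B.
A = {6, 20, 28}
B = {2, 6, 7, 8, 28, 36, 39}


Set A = {6, 20, 28}
Set B = {2, 6, 7, 8, 28, 36, 39}
A ∩ B includes only elements in both sets.
Check each element of A against B:
6 ✓, 20 ✗, 28 ✓
A ∩ B = {6, 28}

{6, 28}


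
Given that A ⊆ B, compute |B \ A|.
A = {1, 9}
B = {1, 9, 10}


Set A = {1, 9}, |A| = 2
Set B = {1, 9, 10}, |B| = 3
Since A ⊆ B: B \ A = {10}
|B| - |A| = 3 - 2 = 1

1


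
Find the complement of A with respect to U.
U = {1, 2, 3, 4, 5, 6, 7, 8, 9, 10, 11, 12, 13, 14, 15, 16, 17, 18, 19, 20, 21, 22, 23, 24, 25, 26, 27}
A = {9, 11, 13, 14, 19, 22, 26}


Universal set U = {1, 2, 3, 4, 5, 6, 7, 8, 9, 10, 11, 12, 13, 14, 15, 16, 17, 18, 19, 20, 21, 22, 23, 24, 25, 26, 27}
Set A = {9, 11, 13, 14, 19, 22, 26}
A' = U \ A = elements in U but not in A
Checking each element of U:
1 (not in A, include), 2 (not in A, include), 3 (not in A, include), 4 (not in A, include), 5 (not in A, include), 6 (not in A, include), 7 (not in A, include), 8 (not in A, include), 9 (in A, exclude), 10 (not in A, include), 11 (in A, exclude), 12 (not in A, include), 13 (in A, exclude), 14 (in A, exclude), 15 (not in A, include), 16 (not in A, include), 17 (not in A, include), 18 (not in A, include), 19 (in A, exclude), 20 (not in A, include), 21 (not in A, include), 22 (in A, exclude), 23 (not in A, include), 24 (not in A, include), 25 (not in A, include), 26 (in A, exclude), 27 (not in A, include)
A' = {1, 2, 3, 4, 5, 6, 7, 8, 10, 12, 15, 16, 17, 18, 20, 21, 23, 24, 25, 27}

{1, 2, 3, 4, 5, 6, 7, 8, 10, 12, 15, 16, 17, 18, 20, 21, 23, 24, 25, 27}


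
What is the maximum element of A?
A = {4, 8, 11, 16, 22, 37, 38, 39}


Set A = {4, 8, 11, 16, 22, 37, 38, 39}
Elements in ascending order: 4, 8, 11, 16, 22, 37, 38, 39
The largest element is 39.

39


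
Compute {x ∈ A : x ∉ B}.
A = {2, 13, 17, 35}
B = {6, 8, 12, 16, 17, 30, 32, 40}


Set A = {2, 13, 17, 35}
Set B = {6, 8, 12, 16, 17, 30, 32, 40}
Check each element of A against B:
2 ∉ B (include), 13 ∉ B (include), 17 ∈ B, 35 ∉ B (include)
Elements of A not in B: {2, 13, 35}

{2, 13, 35}


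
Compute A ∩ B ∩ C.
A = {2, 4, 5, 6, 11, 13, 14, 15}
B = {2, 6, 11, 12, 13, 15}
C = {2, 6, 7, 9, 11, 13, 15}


Set A = {2, 4, 5, 6, 11, 13, 14, 15}
Set B = {2, 6, 11, 12, 13, 15}
Set C = {2, 6, 7, 9, 11, 13, 15}
First, A ∩ B = {2, 6, 11, 13, 15}
Then, (A ∩ B) ∩ C = {2, 6, 11, 13, 15}

{2, 6, 11, 13, 15}


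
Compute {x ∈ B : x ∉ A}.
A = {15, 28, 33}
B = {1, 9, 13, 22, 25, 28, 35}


Set A = {15, 28, 33}
Set B = {1, 9, 13, 22, 25, 28, 35}
Check each element of B against A:
1 ∉ A (include), 9 ∉ A (include), 13 ∉ A (include), 22 ∉ A (include), 25 ∉ A (include), 28 ∈ A, 35 ∉ A (include)
Elements of B not in A: {1, 9, 13, 22, 25, 35}

{1, 9, 13, 22, 25, 35}


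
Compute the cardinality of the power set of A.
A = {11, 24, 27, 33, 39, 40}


Set A = {11, 24, 27, 33, 39, 40}
|A| = 6
The power set P(A) contains all subsets of A.
|P(A)| = 2^|A| = 2^6 = 64

64


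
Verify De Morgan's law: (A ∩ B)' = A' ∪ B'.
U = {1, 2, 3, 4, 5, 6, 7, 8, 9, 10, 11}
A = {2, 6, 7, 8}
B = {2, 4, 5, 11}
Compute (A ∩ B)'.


U = {1, 2, 3, 4, 5, 6, 7, 8, 9, 10, 11}
A = {2, 6, 7, 8}, B = {2, 4, 5, 11}
A ∩ B = {2}
(A ∩ B)' = U \ (A ∩ B) = {1, 3, 4, 5, 6, 7, 8, 9, 10, 11}
Verification via A' ∪ B': A' = {1, 3, 4, 5, 9, 10, 11}, B' = {1, 3, 6, 7, 8, 9, 10}
A' ∪ B' = {1, 3, 4, 5, 6, 7, 8, 9, 10, 11} ✓

{1, 3, 4, 5, 6, 7, 8, 9, 10, 11}


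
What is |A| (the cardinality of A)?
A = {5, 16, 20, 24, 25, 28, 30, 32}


Set A = {5, 16, 20, 24, 25, 28, 30, 32}
Listing elements: 5, 16, 20, 24, 25, 28, 30, 32
Counting: 8 elements
|A| = 8

8


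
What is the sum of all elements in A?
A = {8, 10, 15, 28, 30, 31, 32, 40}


Set A = {8, 10, 15, 28, 30, 31, 32, 40}
Sum = 8 + 10 + 15 + 28 + 30 + 31 + 32 + 40 = 194

194


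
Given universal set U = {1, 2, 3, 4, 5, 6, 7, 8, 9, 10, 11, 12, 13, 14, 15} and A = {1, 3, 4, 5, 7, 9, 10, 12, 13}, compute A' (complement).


Universal set U = {1, 2, 3, 4, 5, 6, 7, 8, 9, 10, 11, 12, 13, 14, 15}
Set A = {1, 3, 4, 5, 7, 9, 10, 12, 13}
A' = U \ A = elements in U but not in A
Checking each element of U:
1 (in A, exclude), 2 (not in A, include), 3 (in A, exclude), 4 (in A, exclude), 5 (in A, exclude), 6 (not in A, include), 7 (in A, exclude), 8 (not in A, include), 9 (in A, exclude), 10 (in A, exclude), 11 (not in A, include), 12 (in A, exclude), 13 (in A, exclude), 14 (not in A, include), 15 (not in A, include)
A' = {2, 6, 8, 11, 14, 15}

{2, 6, 8, 11, 14, 15}


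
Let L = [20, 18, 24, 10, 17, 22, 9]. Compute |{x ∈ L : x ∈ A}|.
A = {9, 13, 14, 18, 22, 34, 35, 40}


Set A = {9, 13, 14, 18, 22, 34, 35, 40}
Candidates: [20, 18, 24, 10, 17, 22, 9]
Check each candidate:
20 ∉ A, 18 ∈ A, 24 ∉ A, 10 ∉ A, 17 ∉ A, 22 ∈ A, 9 ∈ A
Count of candidates in A: 3

3


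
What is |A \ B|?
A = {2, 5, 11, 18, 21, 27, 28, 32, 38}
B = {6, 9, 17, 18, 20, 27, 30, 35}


Set A = {2, 5, 11, 18, 21, 27, 28, 32, 38}
Set B = {6, 9, 17, 18, 20, 27, 30, 35}
A \ B = {2, 5, 11, 21, 28, 32, 38}
|A \ B| = 7

7


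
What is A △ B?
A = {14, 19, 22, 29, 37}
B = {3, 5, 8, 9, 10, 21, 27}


Set A = {14, 19, 22, 29, 37}
Set B = {3, 5, 8, 9, 10, 21, 27}
A △ B = (A \ B) ∪ (B \ A)
Elements in A but not B: {14, 19, 22, 29, 37}
Elements in B but not A: {3, 5, 8, 9, 10, 21, 27}
A △ B = {3, 5, 8, 9, 10, 14, 19, 21, 22, 27, 29, 37}

{3, 5, 8, 9, 10, 14, 19, 21, 22, 27, 29, 37}


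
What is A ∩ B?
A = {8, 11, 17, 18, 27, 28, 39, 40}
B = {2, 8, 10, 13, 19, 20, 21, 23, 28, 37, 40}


Set A = {8, 11, 17, 18, 27, 28, 39, 40}
Set B = {2, 8, 10, 13, 19, 20, 21, 23, 28, 37, 40}
A ∩ B includes only elements in both sets.
Check each element of A against B:
8 ✓, 11 ✗, 17 ✗, 18 ✗, 27 ✗, 28 ✓, 39 ✗, 40 ✓
A ∩ B = {8, 28, 40}

{8, 28, 40}


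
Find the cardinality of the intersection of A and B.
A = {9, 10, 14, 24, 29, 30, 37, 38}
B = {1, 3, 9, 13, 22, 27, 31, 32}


Set A = {9, 10, 14, 24, 29, 30, 37, 38}
Set B = {1, 3, 9, 13, 22, 27, 31, 32}
A ∩ B = {9}
|A ∩ B| = 1

1


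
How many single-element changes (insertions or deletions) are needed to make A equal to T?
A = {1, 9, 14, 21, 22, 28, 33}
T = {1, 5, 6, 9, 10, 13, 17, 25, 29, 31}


Set A = {1, 9, 14, 21, 22, 28, 33}
Set T = {1, 5, 6, 9, 10, 13, 17, 25, 29, 31}
Elements to remove from A (in A, not in T): {14, 21, 22, 28, 33} → 5 removals
Elements to add to A (in T, not in A): {5, 6, 10, 13, 17, 25, 29, 31} → 8 additions
Total edits = 5 + 8 = 13

13


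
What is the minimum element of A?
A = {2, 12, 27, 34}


Set A = {2, 12, 27, 34}
Elements in ascending order: 2, 12, 27, 34
The smallest element is 2.

2


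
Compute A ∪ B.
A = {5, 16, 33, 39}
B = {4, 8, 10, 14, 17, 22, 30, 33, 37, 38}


Set A = {5, 16, 33, 39}
Set B = {4, 8, 10, 14, 17, 22, 30, 33, 37, 38}
A ∪ B includes all elements in either set.
Elements from A: {5, 16, 33, 39}
Elements from B not already included: {4, 8, 10, 14, 17, 22, 30, 37, 38}
A ∪ B = {4, 5, 8, 10, 14, 16, 17, 22, 30, 33, 37, 38, 39}

{4, 5, 8, 10, 14, 16, 17, 22, 30, 33, 37, 38, 39}


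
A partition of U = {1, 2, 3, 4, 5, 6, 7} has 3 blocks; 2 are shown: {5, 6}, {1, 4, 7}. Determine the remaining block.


U = {1, 2, 3, 4, 5, 6, 7}
Shown blocks: {5, 6}, {1, 4, 7}
A partition's blocks are pairwise disjoint and cover U, so the missing block = U \ (union of shown blocks).
Union of shown blocks: {1, 4, 5, 6, 7}
Missing block = U \ (union) = {2, 3}

{2, 3}


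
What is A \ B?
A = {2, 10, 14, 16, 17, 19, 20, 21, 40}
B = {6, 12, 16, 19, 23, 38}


Set A = {2, 10, 14, 16, 17, 19, 20, 21, 40}
Set B = {6, 12, 16, 19, 23, 38}
A \ B includes elements in A that are not in B.
Check each element of A:
2 (not in B, keep), 10 (not in B, keep), 14 (not in B, keep), 16 (in B, remove), 17 (not in B, keep), 19 (in B, remove), 20 (not in B, keep), 21 (not in B, keep), 40 (not in B, keep)
A \ B = {2, 10, 14, 17, 20, 21, 40}

{2, 10, 14, 17, 20, 21, 40}


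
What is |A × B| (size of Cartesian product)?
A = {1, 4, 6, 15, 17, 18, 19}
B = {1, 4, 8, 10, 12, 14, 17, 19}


Set A = {1, 4, 6, 15, 17, 18, 19} has 7 elements.
Set B = {1, 4, 8, 10, 12, 14, 17, 19} has 8 elements.
|A × B| = |A| × |B| = 7 × 8 = 56

56


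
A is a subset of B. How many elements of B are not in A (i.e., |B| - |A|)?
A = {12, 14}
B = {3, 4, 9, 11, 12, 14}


Set A = {12, 14}, |A| = 2
Set B = {3, 4, 9, 11, 12, 14}, |B| = 6
Since A ⊆ B: B \ A = {3, 4, 9, 11}
|B| - |A| = 6 - 2 = 4

4


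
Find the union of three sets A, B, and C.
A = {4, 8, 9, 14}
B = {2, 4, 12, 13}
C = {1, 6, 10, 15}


Set A = {4, 8, 9, 14}
Set B = {2, 4, 12, 13}
Set C = {1, 6, 10, 15}
First, A ∪ B = {2, 4, 8, 9, 12, 13, 14}
Then, (A ∪ B) ∪ C = {1, 2, 4, 6, 8, 9, 10, 12, 13, 14, 15}

{1, 2, 4, 6, 8, 9, 10, 12, 13, 14, 15}


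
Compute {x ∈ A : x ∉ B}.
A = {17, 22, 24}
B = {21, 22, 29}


Set A = {17, 22, 24}
Set B = {21, 22, 29}
Check each element of A against B:
17 ∉ B (include), 22 ∈ B, 24 ∉ B (include)
Elements of A not in B: {17, 24}

{17, 24}


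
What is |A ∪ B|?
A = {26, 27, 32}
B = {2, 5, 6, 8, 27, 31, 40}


Set A = {26, 27, 32}, |A| = 3
Set B = {2, 5, 6, 8, 27, 31, 40}, |B| = 7
A ∩ B = {27}, |A ∩ B| = 1
|A ∪ B| = |A| + |B| - |A ∩ B| = 3 + 7 - 1 = 9

9


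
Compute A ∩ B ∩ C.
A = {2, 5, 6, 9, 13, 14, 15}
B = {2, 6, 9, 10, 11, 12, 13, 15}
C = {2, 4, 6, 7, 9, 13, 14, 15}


Set A = {2, 5, 6, 9, 13, 14, 15}
Set B = {2, 6, 9, 10, 11, 12, 13, 15}
Set C = {2, 4, 6, 7, 9, 13, 14, 15}
First, A ∩ B = {2, 6, 9, 13, 15}
Then, (A ∩ B) ∩ C = {2, 6, 9, 13, 15}

{2, 6, 9, 13, 15}


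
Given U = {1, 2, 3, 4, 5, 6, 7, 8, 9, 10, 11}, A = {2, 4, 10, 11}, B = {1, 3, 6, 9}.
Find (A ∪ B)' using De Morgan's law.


U = {1, 2, 3, 4, 5, 6, 7, 8, 9, 10, 11}
A = {2, 4, 10, 11}, B = {1, 3, 6, 9}
A ∪ B = {1, 2, 3, 4, 6, 9, 10, 11}
(A ∪ B)' = U \ (A ∪ B) = {5, 7, 8}
Verification via A' ∩ B': A' = {1, 3, 5, 6, 7, 8, 9}, B' = {2, 4, 5, 7, 8, 10, 11}
A' ∩ B' = {5, 7, 8} ✓

{5, 7, 8}


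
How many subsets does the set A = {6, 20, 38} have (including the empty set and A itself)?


Set A = {6, 20, 38}
|A| = 3
The power set P(A) contains all subsets of A.
|P(A)| = 2^|A| = 2^3 = 8

8


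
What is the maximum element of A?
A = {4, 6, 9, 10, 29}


Set A = {4, 6, 9, 10, 29}
Elements in ascending order: 4, 6, 9, 10, 29
The largest element is 29.

29


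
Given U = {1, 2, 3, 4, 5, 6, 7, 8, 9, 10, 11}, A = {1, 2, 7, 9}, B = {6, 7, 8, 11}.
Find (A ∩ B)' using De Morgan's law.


U = {1, 2, 3, 4, 5, 6, 7, 8, 9, 10, 11}
A = {1, 2, 7, 9}, B = {6, 7, 8, 11}
A ∩ B = {7}
(A ∩ B)' = U \ (A ∩ B) = {1, 2, 3, 4, 5, 6, 8, 9, 10, 11}
Verification via A' ∪ B': A' = {3, 4, 5, 6, 8, 10, 11}, B' = {1, 2, 3, 4, 5, 9, 10}
A' ∪ B' = {1, 2, 3, 4, 5, 6, 8, 9, 10, 11} ✓

{1, 2, 3, 4, 5, 6, 8, 9, 10, 11}


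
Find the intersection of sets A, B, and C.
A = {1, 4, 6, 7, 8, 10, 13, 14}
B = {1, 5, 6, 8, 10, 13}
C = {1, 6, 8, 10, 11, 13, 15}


Set A = {1, 4, 6, 7, 8, 10, 13, 14}
Set B = {1, 5, 6, 8, 10, 13}
Set C = {1, 6, 8, 10, 11, 13, 15}
First, A ∩ B = {1, 6, 8, 10, 13}
Then, (A ∩ B) ∩ C = {1, 6, 8, 10, 13}

{1, 6, 8, 10, 13}
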